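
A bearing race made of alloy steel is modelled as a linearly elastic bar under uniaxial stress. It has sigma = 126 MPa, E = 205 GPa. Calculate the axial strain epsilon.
Model: a linearly elastic bar under uniaxial stress, so epsilon = sigma / E.
Convert to SI units:
  sigma = 126 MPa = 1.26 × 10⁸ Pa
  E = 205 GPa = 2.05 × 10¹¹ Pa
Substitute:
  epsilon = (1.26 × 10⁸) / (2.05 × 10¹¹)
  epsilon = 0.0006146
Final answer: epsilon = 0.0006146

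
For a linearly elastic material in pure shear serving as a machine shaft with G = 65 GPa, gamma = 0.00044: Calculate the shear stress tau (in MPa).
Model: a linearly elastic material in pure shear, so tau = G·gamma.
Convert to SI units:
  G = 65 GPa = 6.5 × 10¹⁰ Pa
Substitute:
  tau = (6.5 × 10¹⁰) × 0.00044
  tau = 2.86 × 10⁷ Pa
Convert: tau = 2.86 × 10⁷ Pa = 28.6 MPa
Final answer: tau = 28.6 MPa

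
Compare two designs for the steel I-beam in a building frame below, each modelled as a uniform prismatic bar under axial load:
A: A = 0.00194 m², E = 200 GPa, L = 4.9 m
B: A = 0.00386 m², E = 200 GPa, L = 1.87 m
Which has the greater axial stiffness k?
Model: a uniform prismatic bar under axial load, so k = (A·E) / L (SI units).
  A: k = (0.00194 × (2 × 10¹¹)) / 4.9 = 7.918 × 10⁷ N/m = 79.18 MN/m
  B: k = (0.00386 × (2 × 10¹¹)) / 1.87 = 4.128 × 10⁸ N/m = 412.8 MN/m
412.8 MN/m > 79.18 MN/m, so B is larger.
Final answer: B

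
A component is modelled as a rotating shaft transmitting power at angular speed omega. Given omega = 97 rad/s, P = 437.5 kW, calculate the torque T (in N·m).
Model: a rotating shaft transmitting power at angular speed omega, so P = T·omega.
Solve for T: T = P / omega.
Convert to SI units:
  P = 437.5 kW = 437500 W
Substitute:
  T = 437500 / 97
  T = 4510 N·m
Final answer: T = 4510 N·m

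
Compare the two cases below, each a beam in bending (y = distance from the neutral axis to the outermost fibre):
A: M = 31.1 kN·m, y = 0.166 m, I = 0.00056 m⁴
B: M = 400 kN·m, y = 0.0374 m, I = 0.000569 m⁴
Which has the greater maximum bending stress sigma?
Model: a beam in bending (y = distance from the neutral axis to the outermost fibre), so sigma = (M·y) / I (SI units).
  A: sigma = (31100 × 0.166) / 0.00056 = 9.219 × 10⁶ Pa = 9.219 MPa
  B: sigma = (400000 × 0.0374) / 0.000569 = 2.629 × 10⁷ Pa = 26.29 MPa
26.29 MPa > 9.219 MPa, so B is larger.
Final answer: B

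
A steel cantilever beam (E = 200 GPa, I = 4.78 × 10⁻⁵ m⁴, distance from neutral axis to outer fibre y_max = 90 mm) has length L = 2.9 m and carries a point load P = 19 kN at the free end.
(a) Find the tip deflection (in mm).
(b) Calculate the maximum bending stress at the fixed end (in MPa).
(a) Tip deflection of a cantilever with an end point load: δ = P·L^3 / (3·E·I). Convert P = 19 kN = 19000 N, E = 200 GPa = 2 × 10¹¹ Pa.
  δ = (19000 × 2.9^3) / (3 × (2 × 10¹¹) × (4.78 × 10⁻⁵)) = 0.01616 m = 16.16 mm
(b) Maximum bending moment at the fixed end: M = P·L = 19000 × 2.9 = 55100 N·m. Convert y_max = 90 mm = 0.09 m.
  σ = M·y_max / I = (55100 × 0.09) / (4.78 × 10⁻⁵) = 1.037 × 10⁸ Pa = 103.7 MPa
Final answer: (a) δ = 16.16 mm, (b) σ = 103.7 MPa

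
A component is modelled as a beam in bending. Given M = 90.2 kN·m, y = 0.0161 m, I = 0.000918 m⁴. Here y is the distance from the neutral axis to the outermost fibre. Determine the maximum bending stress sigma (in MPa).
Model: a beam in bending, so sigma = (M·y) / I.
Convert to SI units:
  M = 90.2 kN·m = 90200 N·m
Substitute:
  sigma = (90200 × 0.0161) / 0.000918
  sigma = 1.582 × 10⁶ Pa
Convert: sigma = 1.582 × 10⁶ Pa = 1.582 MPa
Final answer: sigma = 1.582 MPa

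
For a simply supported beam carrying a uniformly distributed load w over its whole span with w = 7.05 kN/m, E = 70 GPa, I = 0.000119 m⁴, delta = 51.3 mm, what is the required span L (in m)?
Model: a simply supported beam carrying a uniformly distributed load w over its whole span, so delta = (5·w·L^4) / (384·E·I).
Solve for L: L = ((384·delta·E·I) / (5·w))^(1/4).
Convert to SI units:
  w = 7.05 kN/m = 7050 N/m
  E = 70 GPa = 7 × 10¹⁰ Pa
  delta = 51.3 mm = 0.0513 m
Substitute:
  L = ((384 × 0.0513 × (7 × 10¹⁰) × 0.000119) / (5 × 7050))^(1/4)
  L = 8.26 m
Final answer: L = 8.26 m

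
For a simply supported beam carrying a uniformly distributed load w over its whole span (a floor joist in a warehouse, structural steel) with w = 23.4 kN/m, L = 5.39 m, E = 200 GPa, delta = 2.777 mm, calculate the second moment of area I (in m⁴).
Model: a simply supported beam carrying a uniformly distributed load w over its whole span, so delta = (5·w·L^4) / (384·E·I).
Solve for I: I = (5·w·L^4) / (384·delta·E).
Convert to SI units:
  w = 23.4 kN/m = 23400 N/m
  E = 200 GPa = 2 × 10¹¹ Pa
  delta = 2.777 mm = 0.002777 m
Substitute:
  I = (5 × 23400 × 5.39^4) / (384 × 0.002777 × (2 × 10¹¹))
  I = 0.000463 m⁴
Final answer: I = 0.000463 m⁴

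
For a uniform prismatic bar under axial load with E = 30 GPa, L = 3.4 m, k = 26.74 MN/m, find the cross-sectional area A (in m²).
Model: a uniform prismatic bar under axial load, so k = (A·E) / L.
Solve for A: A = (k·L) / E.
Convert to SI units:
  E = 30 GPa = 3 × 10¹⁰ Pa
  k = 26.74 MN/m = 2.674 × 10⁷ N/m
Substitute:
  A = ((2.674 × 10⁷) × 3.4) / (3 × 10¹⁰)
  A = 0.003031 m²
Final answer: A = 0.003031 m²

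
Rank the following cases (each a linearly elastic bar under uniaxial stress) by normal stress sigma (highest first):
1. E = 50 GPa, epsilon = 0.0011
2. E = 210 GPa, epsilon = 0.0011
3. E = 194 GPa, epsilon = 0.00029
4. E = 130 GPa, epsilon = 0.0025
Model: a linearly elastic bar under uniaxial stress, so sigma = E·epsilon (SI units).
  Case 1: sigma = (5 × 10¹⁰) × 0.0011 = 5.5 × 10⁷ Pa = 55 MPa
  Case 2: sigma = (2.1 × 10¹¹) × 0.0011 = 2.31 × 10⁸ Pa = 231 MPa
  Case 3: sigma = (1.94 × 10¹¹) × 0.00029 = 5.626 × 10⁷ Pa = 56.26 MPa
  Case 4: sigma = (1.3 × 10¹¹) × 0.0025 = 3.25 × 10⁸ Pa = 325 MPa
Ordering: 325 MPa (case 4) > 231 MPa (case 2) > 56.26 MPa (case 3) > 55 MPa (case 1)
Final answer: 4, 2, 3, 1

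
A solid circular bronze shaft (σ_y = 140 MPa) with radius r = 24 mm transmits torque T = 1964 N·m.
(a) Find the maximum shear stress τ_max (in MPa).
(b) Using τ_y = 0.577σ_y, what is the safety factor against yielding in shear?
(a) For a solid circular shaft, τ_max = T·r/J with J = π·r^4/2, i.e. τ_max = 2·T / (π·r^3). Convert r = 24 mm = 0.024 m.
  τ_max = (2 × 1964) / (π × 0.024^3) = 9.045 × 10⁷ Pa = 90.45 MPa
(b) τ_y = 0.577 × 140 = 80.78 MPa
  SF = τ_y/τ_max = 80.78 / 90.45 = 0.8931
Final answer: (a) τ_max = 90.45 MPa, (b) SF = 0.8931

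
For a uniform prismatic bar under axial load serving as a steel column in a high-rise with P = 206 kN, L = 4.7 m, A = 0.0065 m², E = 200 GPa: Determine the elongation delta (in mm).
Model: a uniform prismatic bar under axial load, so delta = (P·L) / (A·E).
Convert to SI units:
  P = 206 kN = 206000 N
  E = 200 GPa = 2 × 10¹¹ Pa
Substitute:
  delta = (206000 × 4.7) / (0.0065 × (2 × 10¹¹))
  delta = 0.0007448 m
Convert: delta = 0.0007448 m = 0.7448 mm
Final answer: delta = 0.7448 mm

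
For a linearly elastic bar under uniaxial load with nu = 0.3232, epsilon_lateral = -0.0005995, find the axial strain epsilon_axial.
Model: a linearly elastic bar under uniaxial load, so epsilon_lateral = -nu·epsilon_axial.
Solve for epsilon_axial: epsilon_axial = -epsilon_lateral / nu.
Substitute:
  epsilon_axial = -(-0.0005995) / 0.3232
  epsilon_axial = 0.001855
Final answer: epsilon_axial = 0.001855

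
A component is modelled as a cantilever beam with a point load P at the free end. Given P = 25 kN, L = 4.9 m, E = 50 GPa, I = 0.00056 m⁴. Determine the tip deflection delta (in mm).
Model: a cantilever beam with a point load P at the free end, so delta = (P·L^3) / (3·E·I).
Convert to SI units:
  P = 25 kN = 25000 N
  E = 50 GPa = 5 × 10¹⁰ Pa
Substitute:
  delta = (25000 × 4.9^3) / (3 × (5 × 10¹⁰) × 0.00056)
  delta = 0.03501 m
Convert: delta = 0.03501 m = 35.01 mm
Final answer: delta = 35.01 mm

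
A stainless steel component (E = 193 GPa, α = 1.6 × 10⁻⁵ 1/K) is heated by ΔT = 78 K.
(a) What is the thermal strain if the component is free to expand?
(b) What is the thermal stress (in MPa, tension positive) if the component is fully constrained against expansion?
(a) Free thermal strain ε_th = α·ΔT = (1.6 × 10⁻⁵) × 78 = 0.001248
(b) Fully constrained, the expansion is suppressed, so σ = -E·α·ΔT. Convert E = 193 GPa = 1.93 × 10¹¹ Pa.
  σ = -(1.93 × 10¹¹) × (1.6 × 10⁻⁵) × 78 = -2.409 × 10⁸ Pa = -240.9 MPa (compressive)
Final answer: (a) ε_th = 0.001248, (b) σ = -240.9 MPa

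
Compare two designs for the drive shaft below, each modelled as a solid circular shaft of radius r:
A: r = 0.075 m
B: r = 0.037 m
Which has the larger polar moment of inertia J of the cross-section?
Model: a solid circular shaft of radius r, so J = (π·r^4) / 2 (SI units).
  A: J = (π × 0.075^4) / 2 = 4.97 × 10⁻⁵ m⁴
  B: J = (π × 0.037^4) / 2 = 2.944 × 10⁻⁶ m⁴
4.97 × 10⁻⁵ m⁴ > 2.944 × 10⁻⁶ m⁴, so A is larger.
Final answer: A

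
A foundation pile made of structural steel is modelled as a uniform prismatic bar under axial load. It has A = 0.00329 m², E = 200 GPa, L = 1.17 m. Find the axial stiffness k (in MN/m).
Model: a uniform prismatic bar under axial load, so k = (A·E) / L.
Convert to SI units:
  E = 200 GPa = 2 × 10¹¹ Pa
Substitute:
  k = (0.00329 × (2 × 10¹¹)) / 1.17
  k = 5.624 × 10⁸ N/m
Convert: k = 5.624 × 10⁸ N/m = 562.4 MN/m
Final answer: k = 562.4 MN/m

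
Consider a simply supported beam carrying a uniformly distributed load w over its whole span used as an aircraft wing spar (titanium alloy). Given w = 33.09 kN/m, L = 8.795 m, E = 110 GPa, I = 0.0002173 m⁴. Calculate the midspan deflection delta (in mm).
Model: a simply supported beam carrying a uniformly distributed load w over its whole span, so delta = (5·w·L^4) / (384·E·I).
Convert to SI units:
  w = 33.09 kN/m = 33090 N/m
  E = 110 GPa = 1.1 × 10¹¹ Pa
Substitute:
  delta = (5 × 33090 × 8.795^4) / (384 × (1.1 × 10¹¹) × 0.0002173)
  delta = 0.1079 m
Convert: delta = 0.1079 m = 107.9 mm
Final answer: delta = 107.9 mm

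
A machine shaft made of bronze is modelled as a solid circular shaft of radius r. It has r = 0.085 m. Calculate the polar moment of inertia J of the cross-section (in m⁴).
Model: a solid circular shaft of radius r, so J = (π·r^4) / 2.
Substitute:
  J = (π × 0.085^4) / 2
  J = 8.2 × 10⁻⁵ m⁴
Final answer: J = 8.2 × 10⁻⁵ m⁴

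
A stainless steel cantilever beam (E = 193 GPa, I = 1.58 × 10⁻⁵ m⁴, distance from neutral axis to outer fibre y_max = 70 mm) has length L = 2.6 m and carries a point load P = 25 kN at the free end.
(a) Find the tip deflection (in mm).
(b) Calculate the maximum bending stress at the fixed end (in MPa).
(a) Tip deflection of a cantilever with an end point load: δ = P·L^3 / (3·E·I). Convert P = 25 kN = 25000 N, E = 193 GPa = 1.93 × 10¹¹ Pa.
  δ = (25000 × 2.6^3) / (3 × (1.93 × 10¹¹) × (1.58 × 10⁻⁵)) = 0.04803 m = 48.03 mm
(b) Maximum bending moment at the fixed end: M = P·L = 25000 × 2.6 = 65000 N·m. Convert y_max = 70 mm = 0.07 m.
  σ = M·y_max / I = (65000 × 0.07) / (1.58 × 10⁻⁵) = 2.88 × 10⁸ Pa = 288 MPa
Final answer: (a) δ = 48.03 mm, (b) σ = 288 MPa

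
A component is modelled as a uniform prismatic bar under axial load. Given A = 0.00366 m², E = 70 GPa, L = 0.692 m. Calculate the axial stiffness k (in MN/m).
Model: a uniform prismatic bar under axial load, so k = (A·E) / L.
Convert to SI units:
  E = 70 GPa = 7 × 10¹⁰ Pa
Substitute:
  k = (0.00366 × (7 × 10¹⁰)) / 0.692
  k = 3.702 × 10⁸ N/m
Convert: k = 3.702 × 10⁸ N/m = 370.2 MN/m
Final answer: k = 370.2 MN/m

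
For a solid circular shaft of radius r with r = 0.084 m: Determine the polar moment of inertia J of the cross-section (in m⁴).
Model: a solid circular shaft of radius r, so J = (π·r^4) / 2.
Substitute:
  J = (π × 0.084^4) / 2
  J = 7.821 × 10⁻⁵ m⁴
Final answer: J = 7.821 × 10⁻⁵ m⁴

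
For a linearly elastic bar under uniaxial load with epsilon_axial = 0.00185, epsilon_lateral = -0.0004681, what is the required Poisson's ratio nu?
Model: a linearly elastic bar under uniaxial load, so epsilon_lateral = -nu·epsilon_axial.
Solve for nu: nu = -epsilon_lateral / epsilon_axial.
Substitute:
  nu = -(-0.0004681) / 0.00185
  nu = 0.253
Final answer: nu = 0.253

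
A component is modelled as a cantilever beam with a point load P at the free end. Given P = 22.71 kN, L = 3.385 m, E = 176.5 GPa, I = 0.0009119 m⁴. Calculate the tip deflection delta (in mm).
Model: a cantilever beam with a point load P at the free end, so delta = (P·L^3) / (3·E·I).
Convert to SI units:
  P = 22.71 kN = 22710 N
  E = 176.5 GPa = 1.765 × 10¹¹ Pa
Substitute:
  delta = (22710 × 3.385^3) / (3 × (1.765 × 10¹¹) × 0.0009119)
  delta = 0.001824 m
Convert: delta = 0.001824 m = 1.824 mm
Final answer: delta = 1.824 mm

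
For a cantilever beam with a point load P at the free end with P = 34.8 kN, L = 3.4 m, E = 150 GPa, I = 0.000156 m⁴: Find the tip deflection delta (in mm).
Model: a cantilever beam with a point load P at the free end, so delta = (P·L^3) / (3·E·I).
Convert to SI units:
  P = 34.8 kN = 34800 N
  E = 150 GPa = 1.5 × 10¹¹ Pa
Substitute:
  delta = (34800 × 3.4^3) / (3 × (1.5 × 10¹¹) × 0.000156)
  delta = 0.01948 m
Convert: delta = 0.01948 m = 19.48 mm
Final answer: delta = 19.48 mm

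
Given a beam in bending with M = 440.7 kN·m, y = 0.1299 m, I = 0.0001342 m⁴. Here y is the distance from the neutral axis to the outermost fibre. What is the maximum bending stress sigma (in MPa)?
Model: a beam in bending, so sigma = (M·y) / I.
Convert to SI units:
  M = 440.7 kN·m = 440700 N·m
Substitute:
  sigma = (440700 × 0.1299) / 0.0001342
  sigma = 4.266 × 10⁸ Pa
Convert: sigma = 4.266 × 10⁸ Pa = 426.6 MPa
Final answer: sigma = 426.6 MPa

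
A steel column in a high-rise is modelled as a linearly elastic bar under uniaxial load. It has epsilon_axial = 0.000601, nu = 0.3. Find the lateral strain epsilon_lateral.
Model: a linearly elastic bar under uniaxial load, so epsilon_lateral = -nu·epsilon_axial.
Substitute:
  epsilon_lateral = -(0.3 × 0.000601)
  epsilon_lateral = -0.0001803
Final answer: epsilon_lateral = -0.0001803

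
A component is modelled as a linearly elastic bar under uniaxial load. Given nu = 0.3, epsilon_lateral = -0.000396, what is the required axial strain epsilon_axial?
Model: a linearly elastic bar under uniaxial load, so epsilon_lateral = -nu·epsilon_axial.
Solve for epsilon_axial: epsilon_axial = -epsilon_lateral / nu.
Substitute:
  epsilon_axial = -(-0.000396) / 0.3
  epsilon_axial = 0.00132
Final answer: epsilon_axial = 0.00132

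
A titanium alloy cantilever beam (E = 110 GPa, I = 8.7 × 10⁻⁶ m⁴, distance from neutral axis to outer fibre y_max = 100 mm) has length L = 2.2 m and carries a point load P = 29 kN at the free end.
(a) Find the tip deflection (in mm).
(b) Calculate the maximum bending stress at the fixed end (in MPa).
(a) Tip deflection of a cantilever with an end point load: δ = P·L^3 / (3·E·I). Convert P = 29 kN = 29000 N, E = 110 GPa = 1.1 × 10¹¹ Pa.
  δ = (29000 × 2.2^3) / (3 × (1.1 × 10¹¹) × (8.7 × 10⁻⁶)) = 0.1076 m = 107.6 mm
(b) Maximum bending moment at the fixed end: M = P·L = 29000 × 2.2 = 63800 N·m. Convert y_max = 100 mm = 0.1 m.
  σ = M·y_max / I = (63800 × 0.1) / (8.7 × 10⁻⁶) = 7.333 × 10⁸ Pa = 733.3 MPa
Final answer: (a) δ = 107.6 mm, (b) σ = 733.3 MPa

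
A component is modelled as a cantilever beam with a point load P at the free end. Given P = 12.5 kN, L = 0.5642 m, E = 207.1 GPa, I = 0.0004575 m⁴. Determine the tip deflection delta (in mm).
Model: a cantilever beam with a point load P at the free end, so delta = (P·L^3) / (3·E·I).
Convert to SI units:
  P = 12.5 kN = 12500 N
  E = 207.1 GPa = 2.071 × 10¹¹ Pa
Substitute:
  delta = (12500 × 0.5642^3) / (3 × (2.071 × 10¹¹) × 0.0004575)
  delta = 7.898 × 10⁻⁶ m
Convert: delta = 7.898 × 10⁻⁶ m = 0.007898 mm
Final answer: delta = 0.007898 mm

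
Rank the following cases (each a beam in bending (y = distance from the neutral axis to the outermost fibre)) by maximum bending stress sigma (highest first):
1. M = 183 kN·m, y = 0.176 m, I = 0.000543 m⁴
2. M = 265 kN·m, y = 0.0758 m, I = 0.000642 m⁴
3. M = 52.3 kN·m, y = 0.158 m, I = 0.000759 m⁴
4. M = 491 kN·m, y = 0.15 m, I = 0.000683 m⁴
Model: a beam in bending (y = distance from the neutral axis to the outermost fibre), so sigma = (M·y) / I (SI units).
  Case 1: sigma = (183000 × 0.176) / 0.000543 = 5.931 × 10⁷ Pa = 59.31 MPa
  Case 2: sigma = (265000 × 0.0758) / 0.000642 = 3.129 × 10⁷ Pa = 31.29 MPa
  Case 3: sigma = (52300 × 0.158) / 0.000759 = 1.089 × 10⁷ Pa = 10.89 MPa
  Case 4: sigma = (491000 × 0.15) / 0.000683 = 1.078 × 10⁸ Pa = 107.8 MPa
Ordering: 107.8 MPa (case 4) > 59.31 MPa (case 1) > 31.29 MPa (case 2) > 10.89 MPa (case 3)
Final answer: 4, 1, 2, 3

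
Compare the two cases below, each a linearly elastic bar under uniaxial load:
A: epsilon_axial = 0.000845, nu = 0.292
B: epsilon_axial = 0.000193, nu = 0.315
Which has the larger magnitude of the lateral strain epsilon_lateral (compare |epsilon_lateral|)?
Model: a linearly elastic bar under uniaxial load, so epsilon_lateral = -nu·epsilon_axial (SI units).
  A: epsilon_lateral = -(0.292 × 0.000845) = -0.0002467
  B: epsilon_lateral = -(0.315 × 0.000193) = -6.08 × 10⁻⁵
|epsilon_lateral|: A = 0.0002467, B = 6.08 × 10⁻⁵, so A is larger in magnitude.
Final answer: A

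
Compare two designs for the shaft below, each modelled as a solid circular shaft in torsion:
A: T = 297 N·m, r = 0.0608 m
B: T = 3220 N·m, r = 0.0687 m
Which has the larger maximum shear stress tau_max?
Model: a solid circular shaft in torsion, so tau_max = (2·T) / (π·r^3) (SI units).
  A: tau_max = (2 × 297) / (π × 0.0608^3) = 841300 Pa = 0.8413 MPa
  B: tau_max = (2 × 3220) / (π × 0.0687^3) = 6.322 × 10⁶ Pa = 6.322 MPa
6.322 MPa > 0.8413 MPa, so B is larger.
Final answer: B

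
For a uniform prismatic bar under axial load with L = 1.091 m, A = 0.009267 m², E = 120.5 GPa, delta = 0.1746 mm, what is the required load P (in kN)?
Model: a uniform prismatic bar under axial load, so delta = (P·L) / (A·E).
Solve for P: P = (delta·A·E) / L.
Convert to SI units:
  E = 120.5 GPa = 1.205 × 10¹¹ Pa
  delta = 0.1746 mm = 0.0001746 m
Substitute:
  P = (0.0001746 × 0.009267 × (1.205 × 10¹¹)) / 1.091
  P = 178700 N
Convert: P = 178700 N = 178.7 kN
Final answer: P = 178.7 kN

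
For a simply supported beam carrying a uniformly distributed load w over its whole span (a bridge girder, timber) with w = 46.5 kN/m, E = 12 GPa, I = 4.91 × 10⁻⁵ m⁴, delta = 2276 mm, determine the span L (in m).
Model: a simply supported beam carrying a uniformly distributed load w over its whole span, so delta = (5·w·L^4) / (384·E·I).
Solve for L: L = ((384·delta·E·I) / (5·w))^(1/4).
Convert to SI units:
  w = 46.5 kN/m = 46500 N/m
  E = 12 GPa = 1.2 × 10¹⁰ Pa
  delta = 2276 mm = 2.276 m
Substitute:
  L = ((384 × 2.276 × (1.2 × 10¹⁰) × (4.91 × 10⁻⁵)) / (5 × 46500))^(1/4)
  L = 6.86 m
Final answer: L = 6.86 m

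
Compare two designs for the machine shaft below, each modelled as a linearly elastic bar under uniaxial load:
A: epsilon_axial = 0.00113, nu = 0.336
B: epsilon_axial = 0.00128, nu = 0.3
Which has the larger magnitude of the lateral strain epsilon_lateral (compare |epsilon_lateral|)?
Model: a linearly elastic bar under uniaxial load, so epsilon_lateral = -nu·epsilon_axial (SI units).
  A: epsilon_lateral = -(0.336 × 0.00113) = -0.0003797
  B: epsilon_lateral = -(0.3 × 0.00128) = -0.000384
|epsilon_lateral|: A = 0.0003797, B = 0.000384, so B is larger in magnitude.
Final answer: B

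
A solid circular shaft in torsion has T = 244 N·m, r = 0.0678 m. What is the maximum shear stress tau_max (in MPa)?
Model: a solid circular shaft in torsion, so tau_max = (2·T) / (π·r^3).
Substitute:
  tau_max = (2 × 244) / (π × 0.0678^3)
  tau_max = 498400 Pa
Convert: tau_max = 498400 Pa = 0.4984 MPa
Final answer: tau_max = 0.4984 MPa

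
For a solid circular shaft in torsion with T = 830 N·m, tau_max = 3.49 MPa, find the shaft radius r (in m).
Model: a solid circular shaft in torsion, so tau_max = (2·T) / (π·r^3).
Solve for r: r = ((2·T) / (π·tau_max))^(1/3).
Convert to SI units:
  tau_max = 3.49 MPa = 3.49 × 10⁶ Pa
Substitute:
  r = ((2 × 830) / (π × (3.49 × 10⁶)))^(1/3)
  r = 0.0533 m
Final answer: r = 0.0533 m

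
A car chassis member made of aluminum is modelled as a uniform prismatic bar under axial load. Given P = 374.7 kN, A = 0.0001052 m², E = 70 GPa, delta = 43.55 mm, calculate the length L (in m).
Model: a uniform prismatic bar under axial load, so delta = (P·L) / (A·E).
Solve for L: L = (delta·A·E) / P.
Convert to SI units:
  P = 374.7 kN = 374700 N
  E = 70 GPa = 7 × 10¹⁰ Pa
  delta = 43.55 mm = 0.04355 m
Substitute:
  L = (0.04355 × 0.0001052 × (7 × 10¹⁰)) / 374700
  L = 0.8559 m
Final answer: L = 0.8559 m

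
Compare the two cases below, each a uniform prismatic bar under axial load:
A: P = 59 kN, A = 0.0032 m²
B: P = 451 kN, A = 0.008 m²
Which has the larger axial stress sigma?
Model: a uniform prismatic bar under axial load, so sigma = P / A (SI units).
  A: sigma = 59000 / 0.0032 = 1.844 × 10⁷ Pa = 18.44 MPa
  B: sigma = 451000 / 0.008 = 5.638 × 10⁷ Pa = 56.38 MPa
56.38 MPa > 18.44 MPa, so B is larger.
Final answer: B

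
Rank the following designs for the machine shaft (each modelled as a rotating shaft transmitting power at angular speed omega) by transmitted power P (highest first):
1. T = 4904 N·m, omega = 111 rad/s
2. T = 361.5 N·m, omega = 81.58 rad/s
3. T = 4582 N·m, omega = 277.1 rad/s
Model: a rotating shaft transmitting power at angular speed omega, so P = T·omega (SI units).
  Case 1: P = 4904 × 111 = 544300 W = 544.3 kW
  Case 2: P = 361.5 × 81.58 = 29490 W = 29.49 kW
  Case 3: P = 4582 × 277.1 = 1.27 × 10⁶ W = 1270 kW
Ordering: 1270 kW (case 3) > 544.3 kW (case 1) > 29.49 kW (case 2)
Final answer: 3, 1, 2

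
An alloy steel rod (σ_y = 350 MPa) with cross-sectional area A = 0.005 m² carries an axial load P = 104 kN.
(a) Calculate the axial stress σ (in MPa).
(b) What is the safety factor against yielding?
(a) Axial stress σ = P/A. Convert P = 104 kN = 104000 N.
  σ = 104000 / 0.005 = 2.08 × 10⁷ Pa = 20.8 MPa
(b) Safety factor SF = σ_y/σ = 350 / 20.8 = 16.83
Final answer: (a) σ = 20.8 MPa, (b) SF = 16.83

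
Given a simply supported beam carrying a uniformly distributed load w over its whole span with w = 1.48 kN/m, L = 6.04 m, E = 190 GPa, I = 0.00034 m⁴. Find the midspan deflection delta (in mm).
Model: a simply supported beam carrying a uniformly distributed load w over its whole span, so delta = (5·w·L^4) / (384·E·I).
Convert to SI units:
  w = 1.48 kN/m = 1480 N/m
  E = 190 GPa = 1.9 × 10¹¹ Pa
Substitute:
  delta = (5 × 1480 × 6.04^4) / (384 × (1.9 × 10¹¹) × 0.00034)
  delta = 0.000397 m
Convert: delta = 0.000397 m = 0.397 mm
Final answer: delta = 0.397 mm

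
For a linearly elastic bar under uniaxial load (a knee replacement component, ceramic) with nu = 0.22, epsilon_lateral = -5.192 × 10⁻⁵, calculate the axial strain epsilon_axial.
Model: a linearly elastic bar under uniaxial load, so epsilon_lateral = -nu·epsilon_axial.
Solve for epsilon_axial: epsilon_axial = -epsilon_lateral / nu.
Substitute:
  epsilon_axial = -(-5.192 × 10⁻⁵) / 0.22
  epsilon_axial = 0.000236
Final answer: epsilon_axial = 0.000236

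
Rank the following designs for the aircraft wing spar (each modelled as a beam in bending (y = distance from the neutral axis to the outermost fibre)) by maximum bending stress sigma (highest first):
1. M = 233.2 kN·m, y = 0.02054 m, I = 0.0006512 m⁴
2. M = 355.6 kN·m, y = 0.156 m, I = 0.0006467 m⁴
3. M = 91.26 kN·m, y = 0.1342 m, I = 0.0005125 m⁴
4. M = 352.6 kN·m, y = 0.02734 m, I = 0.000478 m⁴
Model: a beam in bending (y = distance from the neutral axis to the outermost fibre), so sigma = (M·y) / I (SI units).
  Case 1: sigma = (233200 × 0.02054) / 0.0006512 = 7.356 × 10⁶ Pa = 7.356 MPa
  Case 2: sigma = (355600 × 0.156) / 0.0006467 = 8.578 × 10⁷ Pa = 85.78 MPa
  Case 3: sigma = (91260 × 0.1342) / 0.0005125 = 2.39 × 10⁷ Pa = 23.9 MPa
  Case 4: sigma = (352600 × 0.02734) / 0.000478 = 2.017 × 10⁷ Pa = 20.17 MPa
Ordering: 85.78 MPa (case 2) > 23.9 MPa (case 3) > 20.17 MPa (case 4) > 7.356 MPa (case 1)
Final answer: 2, 3, 4, 1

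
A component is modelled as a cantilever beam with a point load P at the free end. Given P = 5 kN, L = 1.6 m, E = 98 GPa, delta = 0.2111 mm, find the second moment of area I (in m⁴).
Model: a cantilever beam with a point load P at the free end, so delta = (P·L^3) / (3·E·I).
Solve for I: I = (P·L^3) / (3·delta·E).
Convert to SI units:
  P = 5 kN = 5000 N
  E = 98 GPa = 9.8 × 10¹⁰ Pa
  delta = 0.2111 mm = 0.0002111 m
Substitute:
  I = (5000 × 1.6^3) / (3 × 0.0002111 × (9.8 × 10¹⁰))
  I = 0.00033 m⁴
Final answer: I = 0.00033 m⁴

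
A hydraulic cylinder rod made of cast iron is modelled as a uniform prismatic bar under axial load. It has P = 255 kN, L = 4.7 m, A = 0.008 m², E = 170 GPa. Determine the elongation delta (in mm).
Model: a uniform prismatic bar under axial load, so delta = (P·L) / (A·E).
Convert to SI units:
  P = 255 kN = 255000 N
  E = 170 GPa = 1.7 × 10¹¹ Pa
Substitute:
  delta = (255000 × 4.7) / (0.008 × (1.7 × 10¹¹))
  delta = 0.0008812 m
Convert: delta = 0.0008812 m = 0.8812 mm
Final answer: delta = 0.8812 mm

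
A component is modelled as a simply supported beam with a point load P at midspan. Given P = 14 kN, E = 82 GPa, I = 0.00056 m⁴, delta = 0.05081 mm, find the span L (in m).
Model: a simply supported beam with a point load P at midspan, so delta = (P·L^3) / (48·E·I).
Solve for L: L = ((48·delta·E·I) / P)^(1/3).
Convert to SI units:
  P = 14 kN = 14000 N
  E = 82 GPa = 8.2 × 10¹⁰ Pa
  delta = 0.05081 mm = 5.081 × 10⁻⁵ m
Substitute:
  L = ((48 × (5.081 × 10⁻⁵) × (8.2 × 10¹⁰) × 0.00056) / 14000)^(1/3)
  L = 2 m
Final answer: L = 2 m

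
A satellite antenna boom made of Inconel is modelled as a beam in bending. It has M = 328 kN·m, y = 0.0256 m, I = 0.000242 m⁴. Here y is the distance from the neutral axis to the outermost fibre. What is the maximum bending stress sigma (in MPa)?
Model: a beam in bending, so sigma = (M·y) / I.
Convert to SI units:
  M = 328 kN·m = 328000 N·m
Substitute:
  sigma = (328000 × 0.0256) / 0.000242
  sigma = 3.47 × 10⁷ Pa
Convert: sigma = 3.47 × 10⁷ Pa = 34.7 MPa
Final answer: sigma = 34.7 MPa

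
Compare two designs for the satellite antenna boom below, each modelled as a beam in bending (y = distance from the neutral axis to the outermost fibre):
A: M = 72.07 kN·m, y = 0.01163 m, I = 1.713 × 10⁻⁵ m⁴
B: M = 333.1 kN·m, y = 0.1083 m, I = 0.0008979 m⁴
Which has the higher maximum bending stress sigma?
Model: a beam in bending (y = distance from the neutral axis to the outermost fibre), so sigma = (M·y) / I (SI units).
  A: sigma = (72070 × 0.01163) / (1.713 × 10⁻⁵) = 4.893 × 10⁷ Pa = 48.93 MPa
  B: sigma = (333100 × 0.1083) / 0.0008979 = 4.018 × 10⁷ Pa = 40.18 MPa
48.93 MPa > 40.18 MPa, so A is larger.
Final answer: A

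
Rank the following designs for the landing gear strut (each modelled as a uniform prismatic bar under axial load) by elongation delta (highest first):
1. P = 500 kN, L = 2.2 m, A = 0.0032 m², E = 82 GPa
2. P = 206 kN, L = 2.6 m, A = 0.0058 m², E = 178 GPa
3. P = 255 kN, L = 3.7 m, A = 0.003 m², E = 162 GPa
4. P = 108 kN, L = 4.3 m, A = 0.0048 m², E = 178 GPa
Model: a uniform prismatic bar under axial load, so delta = (P·L) / (A·E) (SI units).
  Case 1: delta = (500000 × 2.2) / (0.0032 × (8.2 × 10¹⁰)) = 0.004192 m = 4.192 mm
  Case 2: delta = (206000 × 2.6) / (0.0058 × (1.78 × 10¹¹)) = 0.0005188 m = 0.5188 mm
  Case 3: delta = (255000 × 3.7) / (0.003 × (1.62 × 10¹¹)) = 0.001941 m = 1.941 mm
  Case 4: delta = (108000 × 4.3) / (0.0048 × (1.78 × 10¹¹)) = 0.0005435 m = 0.5435 mm
Ordering: 4.192 mm (case 1) > 1.941 mm (case 3) > 0.5435 mm (case 4) > 0.5188 mm (case 2)
Final answer: 1, 3, 4, 2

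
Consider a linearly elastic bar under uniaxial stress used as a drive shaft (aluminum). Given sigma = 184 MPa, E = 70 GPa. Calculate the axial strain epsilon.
Model: a linearly elastic bar under uniaxial stress, so epsilon = sigma / E.
Convert to SI units:
  sigma = 184 MPa = 1.84 × 10⁸ Pa
  E = 70 GPa = 7 × 10¹⁰ Pa
Substitute:
  epsilon = (1.84 × 10⁸) / (7 × 10¹⁰)
  epsilon = 0.002629
Final answer: epsilon = 0.002629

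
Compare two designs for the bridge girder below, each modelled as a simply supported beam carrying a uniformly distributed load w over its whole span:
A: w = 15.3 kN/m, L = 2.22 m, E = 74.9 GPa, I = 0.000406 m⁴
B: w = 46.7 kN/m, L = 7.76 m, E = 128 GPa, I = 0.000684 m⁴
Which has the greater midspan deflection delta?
Model: a simply supported beam carrying a uniformly distributed load w over its whole span, so delta = (5·w·L^4) / (384·E·I) (SI units).
  A: delta = (5 × 15300 × 2.22^4) / (384 × (7.49 × 10¹⁰) × 0.000406) = 0.0001591 m = 0.1591 mm
  B: delta = (5 × 46700 × 7.76^4) / (384 × (1.28 × 10¹¹) × 0.000684) = 0.02518 m = 25.18 mm
25.18 mm > 0.1591 mm, so B is larger.
Final answer: B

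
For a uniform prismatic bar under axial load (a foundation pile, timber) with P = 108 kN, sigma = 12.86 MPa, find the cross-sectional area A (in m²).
Model: a uniform prismatic bar under axial load, so sigma = P / A.
Solve for A: A = P / sigma.
Convert to SI units:
  P = 108 kN = 108000 N
  sigma = 12.86 MPa = 1.286 × 10⁷ Pa
Substitute:
  A = 108000 / (1.286 × 10⁷)
  A = 0.008398 m²
Final answer: A = 0.008398 m²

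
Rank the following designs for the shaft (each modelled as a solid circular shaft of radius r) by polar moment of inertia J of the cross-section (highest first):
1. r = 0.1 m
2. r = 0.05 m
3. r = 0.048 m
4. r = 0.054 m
Model: a solid circular shaft of radius r, so J = (π·r^4) / 2 (SI units).
  Case 1: J = (π × 0.1^4) / 2 = 0.0001571 m⁴
  Case 2: J = (π × 0.05^4) / 2 = 9.817 × 10⁻⁶ m⁴
  Case 3: J = (π × 0.048^4) / 2 = 8.338 × 10⁻⁶ m⁴
  Case 4: J = (π × 0.054^4) / 2 = 1.336 × 10⁻⁵ m⁴
Ordering: 0.0001571 m⁴ (case 1) > 1.336 × 10⁻⁵ m⁴ (case 4) > 9.817 × 10⁻⁶ m⁴ (case 2) > 8.338 × 10⁻⁶ m⁴ (case 3)
Final answer: 1, 4, 2, 3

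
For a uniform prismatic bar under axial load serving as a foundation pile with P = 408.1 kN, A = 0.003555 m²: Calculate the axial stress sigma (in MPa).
Model: a uniform prismatic bar under axial load, so sigma = P / A.
Convert to SI units:
  P = 408.1 kN = 408100 N
Substitute:
  sigma = 408100 / 0.003555
  sigma = 1.148 × 10⁸ Pa
Convert: sigma = 1.148 × 10⁸ Pa = 114.8 MPa
Final answer: sigma = 114.8 MPa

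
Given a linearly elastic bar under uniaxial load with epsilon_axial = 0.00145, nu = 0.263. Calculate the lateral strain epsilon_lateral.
Model: a linearly elastic bar under uniaxial load, so epsilon_lateral = -nu·epsilon_axial.
Substitute:
  epsilon_lateral = -(0.263 × 0.00145)
  epsilon_lateral = -0.0003813
Final answer: epsilon_lateral = -0.0003813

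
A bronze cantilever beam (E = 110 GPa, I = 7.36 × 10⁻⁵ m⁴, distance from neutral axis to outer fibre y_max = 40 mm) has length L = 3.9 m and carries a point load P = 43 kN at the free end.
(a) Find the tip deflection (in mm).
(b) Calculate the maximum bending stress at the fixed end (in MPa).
(a) Tip deflection of a cantilever with an end point load: δ = P·L^3 / (3·E·I). Convert P = 43 kN = 43000 N, E = 110 GPa = 1.1 × 10¹¹ Pa.
  δ = (43000 × 3.9^3) / (3 × (1.1 × 10¹¹) × (7.36 × 10⁻⁵)) = 0.105 m = 105 mm
(b) Maximum bending moment at the fixed end: M = P·L = 43000 × 3.9 = 167700 N·m. Convert y_max = 40 mm = 0.04 m.
  σ = M·y_max / I = (167700 × 0.04) / (7.36 × 10⁻⁵) = 9.114 × 10⁷ Pa = 91.14 MPa
Final answer: (a) δ = 105 mm, (b) σ = 91.14 MPa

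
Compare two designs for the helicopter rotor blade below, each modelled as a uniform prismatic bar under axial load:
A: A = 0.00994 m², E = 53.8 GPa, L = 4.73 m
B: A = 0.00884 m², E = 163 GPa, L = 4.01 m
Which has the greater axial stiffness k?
Model: a uniform prismatic bar under axial load, so k = (A·E) / L (SI units).
  A: k = (0.00994 × (5.38 × 10¹⁰)) / 4.73 = 1.131 × 10⁸ N/m = 113.1 MN/m
  B: k = (0.00884 × (1.63 × 10¹¹)) / 4.01 = 3.593 × 10⁸ N/m = 359.3 MN/m
359.3 MN/m > 113.1 MN/m, so B is larger.
Final answer: B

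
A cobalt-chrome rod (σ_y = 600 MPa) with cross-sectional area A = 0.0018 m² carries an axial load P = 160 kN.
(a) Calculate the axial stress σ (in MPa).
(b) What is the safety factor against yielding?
(a) Axial stress σ = P/A. Convert P = 160 kN = 160000 N.
  σ = 160000 / 0.0018 = 8.889 × 10⁷ Pa = 88.89 MPa
(b) Safety factor SF = σ_y/σ = 600 / 88.89 = 6.75
Final answer: (a) σ = 88.89 MPa, (b) SF = 6.75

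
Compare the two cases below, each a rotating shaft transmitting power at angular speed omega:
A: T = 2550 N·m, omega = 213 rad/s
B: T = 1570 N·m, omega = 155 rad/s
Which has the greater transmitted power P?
Model: a rotating shaft transmitting power at angular speed omega, so P = T·omega (SI units).
  A: P = 2550 × 213 = 543200 W = 543.2 kW
  B: P = 1570 × 155 = 243400 W = 243.4 kW
543.2 kW > 243.4 kW, so A is larger.
Final answer: A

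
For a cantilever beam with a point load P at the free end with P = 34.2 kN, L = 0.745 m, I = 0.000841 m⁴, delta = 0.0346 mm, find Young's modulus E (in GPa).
Model: a cantilever beam with a point load P at the free end, so delta = (P·L^3) / (3·E·I).
Solve for E: E = (P·L^3) / (3·delta·I).
Convert to SI units:
  P = 34.2 kN = 34200 N
  delta = 0.0346 mm = 3.46 × 10⁻⁵ m
Substitute:
  E = (34200 × 0.745^3) / (3 × (3.46 × 10⁻⁵) × 0.000841)
  E = 1.62 × 10¹¹ Pa
Convert: E = 1.62 × 10¹¹ Pa = 162 GPa
Final answer: E = 162 GPa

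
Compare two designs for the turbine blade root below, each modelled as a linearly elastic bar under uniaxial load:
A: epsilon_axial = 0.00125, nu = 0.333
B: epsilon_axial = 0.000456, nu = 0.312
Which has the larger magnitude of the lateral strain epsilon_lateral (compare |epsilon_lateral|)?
Model: a linearly elastic bar under uniaxial load, so epsilon_lateral = -nu·epsilon_axial (SI units).
  A: epsilon_lateral = -(0.333 × 0.00125) = -0.0004163
  B: epsilon_lateral = -(0.312 × 0.000456) = -0.0001423
|epsilon_lateral|: A = 0.0004163, B = 0.0001423, so A is larger in magnitude.
Final answer: A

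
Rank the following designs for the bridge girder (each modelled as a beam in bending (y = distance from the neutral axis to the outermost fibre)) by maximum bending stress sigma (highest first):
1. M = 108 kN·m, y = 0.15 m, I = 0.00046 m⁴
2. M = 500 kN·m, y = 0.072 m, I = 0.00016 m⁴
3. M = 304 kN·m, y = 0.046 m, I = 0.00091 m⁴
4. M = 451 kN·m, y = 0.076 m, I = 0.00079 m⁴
Model: a beam in bending (y = distance from the neutral axis to the outermost fibre), so sigma = (M·y) / I (SI units).
  Case 1: sigma = (108000 × 0.15) / 0.00046 = 3.522 × 10⁷ Pa = 35.22 MPa
  Case 2: sigma = (500000 × 0.072) / 0.00016 = 2.25 × 10⁸ Pa = 225 MPa
  Case 3: sigma = (304000 × 0.046) / 0.00091 = 1.537 × 10⁷ Pa = 15.37 MPa
  Case 4: sigma = (451000 × 0.076) / 0.00079 = 4.339 × 10⁷ Pa = 43.39 MPa
Ordering: 225 MPa (case 2) > 43.39 MPa (case 4) > 35.22 MPa (case 1) > 15.37 MPa (case 3)
Final answer: 2, 4, 1, 3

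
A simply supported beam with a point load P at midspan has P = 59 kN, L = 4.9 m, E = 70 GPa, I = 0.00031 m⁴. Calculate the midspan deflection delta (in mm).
Model: a simply supported beam with a point load P at midspan, so delta = (P·L^3) / (48·E·I).
Convert to SI units:
  P = 59 kN = 59000 N
  E = 70 GPa = 7 × 10¹⁰ Pa
Substitute:
  delta = (59000 × 4.9^3) / (48 × (7 × 10¹⁰) × 0.00031)
  delta = 0.006664 m
Convert: delta = 0.006664 m = 6.664 mm
Final answer: delta = 6.664 mm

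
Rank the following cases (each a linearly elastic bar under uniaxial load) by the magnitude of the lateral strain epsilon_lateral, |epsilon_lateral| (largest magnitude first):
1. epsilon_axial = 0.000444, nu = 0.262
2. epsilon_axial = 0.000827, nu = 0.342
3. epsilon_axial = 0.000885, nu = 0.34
Model: a linearly elastic bar under uniaxial load, so epsilon_lateral = -nu·epsilon_axial (SI units).
  Case 1: epsilon_lateral = -(0.262 × 0.000444) = -0.0001163
  Case 2: epsilon_lateral = -(0.342 × 0.000827) = -0.0002828
  Case 3: epsilon_lateral = -(0.34 × 0.000885) = -0.0003009
Ordering by |epsilon_lateral|: 0.0003009 (case 3) > 0.0002828 (case 2) > 0.0001163 (case 1)
Final answer: 3, 2, 1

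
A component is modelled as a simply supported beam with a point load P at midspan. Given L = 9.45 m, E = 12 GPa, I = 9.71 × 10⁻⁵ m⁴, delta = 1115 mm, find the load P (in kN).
Model: a simply supported beam with a point load P at midspan, so delta = (P·L^3) / (48·E·I).
Solve for P: P = (48·delta·E·I) / L^3.
Convert to SI units:
  E = 12 GPa = 1.2 × 10¹⁰ Pa
  delta = 1115 mm = 1.115 m
Substitute:
  P = (48 × 1.115 × (1.2 × 10¹⁰) × (9.71 × 10⁻⁵)) / 9.45^3
  P = 73900 N
Convert: P = 73900 N = 73.9 kN
Final answer: P = 73.9 kN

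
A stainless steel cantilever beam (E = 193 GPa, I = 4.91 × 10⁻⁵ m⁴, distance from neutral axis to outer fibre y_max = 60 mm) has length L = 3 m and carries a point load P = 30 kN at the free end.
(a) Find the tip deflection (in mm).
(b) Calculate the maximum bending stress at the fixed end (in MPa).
(a) Tip deflection of a cantilever with an end point load: δ = P·L^3 / (3·E·I). Convert P = 30 kN = 30000 N, E = 193 GPa = 1.93 × 10¹¹ Pa.
  δ = (30000 × 3^3) / (3 × (1.93 × 10¹¹) × (4.91 × 10⁻⁵)) = 0.02849 m = 28.49 mm
(b) Maximum bending moment at the fixed end: M = P·L = 30000 × 3 = 90000 N·m. Convert y_max = 60 mm = 0.06 m.
  σ = M·y_max / I = (90000 × 0.06) / (4.91 × 10⁻⁵) = 1.1 × 10⁸ Pa = 110 MPa
Final answer: (a) δ = 28.49 mm, (b) σ = 110 MPa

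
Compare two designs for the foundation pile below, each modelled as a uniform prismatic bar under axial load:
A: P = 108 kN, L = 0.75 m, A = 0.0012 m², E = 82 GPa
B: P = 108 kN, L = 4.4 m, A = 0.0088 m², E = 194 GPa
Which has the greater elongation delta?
Model: a uniform prismatic bar under axial load, so delta = (P·L) / (A·E) (SI units).
  A: delta = (108000 × 0.75) / (0.0012 × (8.2 × 10¹⁰)) = 0.0008232 m = 0.8232 mm
  B: delta = (108000 × 4.4) / (0.0088 × (1.94 × 10¹¹)) = 0.0002784 m = 0.2784 mm
0.8232 mm > 0.2784 mm, so A is larger.
Final answer: A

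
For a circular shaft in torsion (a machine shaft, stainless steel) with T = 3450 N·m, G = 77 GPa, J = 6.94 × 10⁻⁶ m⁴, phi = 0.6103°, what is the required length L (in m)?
Model: a circular shaft in torsion, so phi = (T·L) / (G·J).
Solve for L: L = (phi·G·J) / T.
Convert to SI units:
  G = 77 GPa = 7.7 × 10¹⁰ Pa
  phi = 0.6103° = 0.01065 rad
Substitute:
  L = (0.01065 × (7.7 × 10¹⁰) × (6.94 × 10⁻⁶)) / 3450
  L = 1.65 m
Final answer: L = 1.65 m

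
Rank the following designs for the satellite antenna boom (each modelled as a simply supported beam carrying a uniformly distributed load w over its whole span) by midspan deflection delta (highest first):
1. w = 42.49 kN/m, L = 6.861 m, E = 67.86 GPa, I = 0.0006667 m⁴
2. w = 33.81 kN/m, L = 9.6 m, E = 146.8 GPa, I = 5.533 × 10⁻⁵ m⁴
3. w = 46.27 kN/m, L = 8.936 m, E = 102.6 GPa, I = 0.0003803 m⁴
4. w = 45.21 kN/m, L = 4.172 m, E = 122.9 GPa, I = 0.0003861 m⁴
Model: a simply supported beam carrying a uniformly distributed load w over its whole span, so delta = (5·w·L^4) / (384·E·I) (SI units).
  Case 1: delta = (5 × 42490 × 6.861^4) / (384 × (6.786 × 10¹⁰) × 0.0006667) = 0.0271 m = 27.1 mm
  Case 2: delta = (5 × 33810 × 9.6^4) / (384 × (1.468 × 10¹¹) × (5.533 × 10⁻⁵)) = 0.4603 m = 460.3 mm
  Case 3: delta = (5 × 46270 × 8.936^4) / (384 × (1.026 × 10¹¹) × 0.0003803) = 0.09845 m = 98.45 mm
  Case 4: delta = (5 × 45210 × 4.172^4) / (384 × (1.229 × 10¹¹) × 0.0003861) = 0.003758 m = 3.758 mm
Ordering: 460.3 mm (case 2) > 98.45 mm (case 3) > 27.1 mm (case 1) > 3.758 mm (case 4)
Final answer: 2, 3, 1, 4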